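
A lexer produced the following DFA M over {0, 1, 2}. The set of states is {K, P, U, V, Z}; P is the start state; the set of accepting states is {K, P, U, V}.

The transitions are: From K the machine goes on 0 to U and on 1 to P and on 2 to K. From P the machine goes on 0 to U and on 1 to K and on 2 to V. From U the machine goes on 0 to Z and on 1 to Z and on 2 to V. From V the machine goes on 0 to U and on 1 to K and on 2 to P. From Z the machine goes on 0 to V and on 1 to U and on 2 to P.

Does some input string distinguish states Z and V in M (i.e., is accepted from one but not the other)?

All states are reachable from the start state.
Initial partition by acceptance: {K,P,U,V} | {Z}.
Refine {K,P,U,V} on symbol 0: members go to different blocks, giving {K,P,V} and {U}.
No further refinement is possible. Final partition (3 blocks): {K,P,V} | {Z} | {U}.
Z and V end up in different blocks, so they are distinguishable. For instance, the string 'ε' is accepted from only V.

Yes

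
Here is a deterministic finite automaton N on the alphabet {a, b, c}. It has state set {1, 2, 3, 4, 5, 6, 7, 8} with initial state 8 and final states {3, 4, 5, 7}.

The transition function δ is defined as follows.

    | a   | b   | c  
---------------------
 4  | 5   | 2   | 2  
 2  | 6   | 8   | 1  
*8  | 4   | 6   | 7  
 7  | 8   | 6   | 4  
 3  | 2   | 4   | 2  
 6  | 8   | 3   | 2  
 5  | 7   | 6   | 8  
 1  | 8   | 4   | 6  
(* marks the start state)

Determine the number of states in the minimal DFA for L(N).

Every state is reachable, so we keep all 8.
P0 = {3,4,5,7} | {1,2,6,8}.
Split {3,4,5,7} by δ(·,a) → {3,7} and {4,5}.
On input b, block {3,7} splits into {3} and {7}.
Split {1,2,6,8} by δ(·,a) → {1,2,6} and {8}.
On input a, block {1,2,6} splits into {1,6} and {2}.
Refine {1,6} on symbol b: members go to different blocks, giving {1} and {6}.
Split {4,5} by δ(·,a) → {4} and {5}.
The partition is now stable with 8 blocks: {3} | {1} | {4} | {7} | {8} | {2} | {6} | {5}.

8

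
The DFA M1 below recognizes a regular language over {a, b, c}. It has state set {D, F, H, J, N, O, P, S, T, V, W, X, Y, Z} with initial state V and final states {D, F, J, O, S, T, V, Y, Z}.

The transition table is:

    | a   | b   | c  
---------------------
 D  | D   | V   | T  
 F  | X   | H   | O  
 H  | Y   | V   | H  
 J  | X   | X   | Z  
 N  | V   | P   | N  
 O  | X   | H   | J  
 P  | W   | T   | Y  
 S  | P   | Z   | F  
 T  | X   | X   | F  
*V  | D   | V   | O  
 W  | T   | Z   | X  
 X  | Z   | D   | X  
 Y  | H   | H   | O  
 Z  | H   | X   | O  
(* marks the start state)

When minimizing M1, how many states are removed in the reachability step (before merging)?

4

No path from V leads to N, P, S, W; the other 10 states are all reachable.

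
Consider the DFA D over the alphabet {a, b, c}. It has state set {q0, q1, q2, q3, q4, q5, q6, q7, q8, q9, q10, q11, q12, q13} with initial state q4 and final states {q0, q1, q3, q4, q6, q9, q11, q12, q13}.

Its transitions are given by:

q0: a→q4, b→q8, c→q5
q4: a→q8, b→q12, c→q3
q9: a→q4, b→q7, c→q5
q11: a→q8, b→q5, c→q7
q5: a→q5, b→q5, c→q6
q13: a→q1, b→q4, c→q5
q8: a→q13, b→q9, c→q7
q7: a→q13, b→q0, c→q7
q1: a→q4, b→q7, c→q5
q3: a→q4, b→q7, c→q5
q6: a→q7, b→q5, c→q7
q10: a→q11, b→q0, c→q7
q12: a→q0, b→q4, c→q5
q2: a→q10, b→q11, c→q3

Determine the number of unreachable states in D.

3

Starting at q4 and following transitions, the reachable set is {q0, q1, q3, q4, q5, q6, q7, q8, q9, q12, q13}. That leaves q2, q10, q11 unreachable — 3 in total.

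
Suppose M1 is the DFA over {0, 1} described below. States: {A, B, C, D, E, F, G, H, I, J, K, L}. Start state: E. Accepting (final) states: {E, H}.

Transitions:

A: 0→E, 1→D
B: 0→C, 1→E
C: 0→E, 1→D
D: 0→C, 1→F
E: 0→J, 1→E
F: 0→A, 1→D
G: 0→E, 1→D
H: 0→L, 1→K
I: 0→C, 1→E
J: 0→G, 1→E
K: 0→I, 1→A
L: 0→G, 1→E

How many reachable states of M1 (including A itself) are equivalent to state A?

3

First remove the unreachable states {B,H,I,K,L}; 7 states remain.
Initial partition by acceptance: {E} | {A,C,D,F,G,J}.
Split {A,C,D,F,G,J} by δ(·,0) → {A,C,G} and {D,F,J}.
Refine {D,F,J} on symbol 1: members go to different blocks, giving {D,F} and {J}.
Stable partition: {E} | {A,C,G} | {D,F} | {J} — 4 equivalence classes.
The equivalence class containing A is {A,C,G}, of size 3.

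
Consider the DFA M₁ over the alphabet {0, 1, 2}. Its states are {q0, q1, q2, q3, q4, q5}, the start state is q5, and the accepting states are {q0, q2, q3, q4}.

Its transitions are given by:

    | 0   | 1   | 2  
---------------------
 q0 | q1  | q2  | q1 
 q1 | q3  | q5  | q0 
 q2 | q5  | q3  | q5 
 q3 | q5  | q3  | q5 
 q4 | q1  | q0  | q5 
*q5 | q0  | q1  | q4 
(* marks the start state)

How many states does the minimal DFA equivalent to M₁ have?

Every state is reachable, so we keep all 6.
Initial partition by acceptance: {q0,q2,q3,q4} | {q1,q5}.
No further refinement is possible. Final partition (2 blocks): {q0,q2,q3,q4} | {q1,q5}.

2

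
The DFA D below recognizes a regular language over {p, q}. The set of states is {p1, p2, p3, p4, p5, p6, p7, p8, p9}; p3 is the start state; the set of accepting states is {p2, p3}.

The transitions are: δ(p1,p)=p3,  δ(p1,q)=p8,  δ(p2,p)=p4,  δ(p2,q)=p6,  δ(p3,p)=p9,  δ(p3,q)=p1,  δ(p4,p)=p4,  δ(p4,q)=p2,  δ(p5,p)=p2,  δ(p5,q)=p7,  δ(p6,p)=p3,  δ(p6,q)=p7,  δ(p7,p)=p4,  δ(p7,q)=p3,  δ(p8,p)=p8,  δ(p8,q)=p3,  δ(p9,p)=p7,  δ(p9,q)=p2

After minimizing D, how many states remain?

States {p5} cannot be reached from the start state, so discard them.
Start with accepting vs non-accepting: {p2,p3} | {p1,p4,p6,p7,p8,p9}.
Refine {p1,p4,p6,p7,p8,p9} on symbol p: members go to different blocks, giving {p4,p7,p8,p9} and {p1,p6}.
No further refinement is possible. Final partition (3 blocks): {p2,p3} | {p4,p7,p8,p9} | {p1,p6}.

3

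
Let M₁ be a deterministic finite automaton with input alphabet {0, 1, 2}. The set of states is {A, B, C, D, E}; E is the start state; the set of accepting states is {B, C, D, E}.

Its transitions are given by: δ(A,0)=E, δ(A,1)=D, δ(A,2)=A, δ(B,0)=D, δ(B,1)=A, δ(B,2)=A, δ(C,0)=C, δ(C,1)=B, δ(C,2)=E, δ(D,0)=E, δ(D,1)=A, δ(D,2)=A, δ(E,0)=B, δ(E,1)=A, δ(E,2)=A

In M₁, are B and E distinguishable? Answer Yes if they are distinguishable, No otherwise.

No

States {C} cannot be reached from the start state, so discard them.
Initial partition by acceptance: {B,D,E} | {A}.
Stable partition: {B,D,E} | {A} — 2 equivalence classes.
B and E lie in the same block of the stable partition, so they are equivalent — no string distinguishes them.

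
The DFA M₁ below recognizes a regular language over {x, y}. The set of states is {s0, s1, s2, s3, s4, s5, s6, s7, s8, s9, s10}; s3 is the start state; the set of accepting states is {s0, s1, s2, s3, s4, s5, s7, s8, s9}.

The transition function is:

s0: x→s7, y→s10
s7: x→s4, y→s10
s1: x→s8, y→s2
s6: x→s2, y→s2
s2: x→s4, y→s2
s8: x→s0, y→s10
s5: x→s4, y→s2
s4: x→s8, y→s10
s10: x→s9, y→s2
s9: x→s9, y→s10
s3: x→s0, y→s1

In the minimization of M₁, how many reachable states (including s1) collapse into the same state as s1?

Reachable states from the start: {s0,s1,s2,s3,s4,s7,s8,s9,s10}. Unreachable: {s5,s6} — drop them.
Initial partition by acceptance: {s0,s1,s2,s3,s4,s7,s8,s9} | {s10}.
Refine {s0,s1,s2,s3,s4,s7,s8,s9} on symbol y: members go to different blocks, giving {s0,s4,s7,s8,s9} and {s1,s2,s3}.
No further refinement is possible. Final partition (3 blocks): {s0,s4,s7,s8,s9} | {s10} | {s1,s2,s3}.
State s1 belongs to the block {s1,s2,s3}, which has 3 states.

3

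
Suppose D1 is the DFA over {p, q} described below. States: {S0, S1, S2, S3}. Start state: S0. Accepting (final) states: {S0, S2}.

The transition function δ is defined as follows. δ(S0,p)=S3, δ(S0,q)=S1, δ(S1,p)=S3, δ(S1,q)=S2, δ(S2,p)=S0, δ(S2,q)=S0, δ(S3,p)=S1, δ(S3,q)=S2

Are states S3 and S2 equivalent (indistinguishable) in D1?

Start with accepting vs non-accepting: {S0,S2} | {S1,S3}.
Split {S0,S2} by δ(·,p) → {S0} and {S2}.
The partition is now stable with 3 blocks: {S0} | {S1,S3} | {S2}.
S3 and S2 end up in different blocks, so they are distinguishable. For instance, the string 'ε' is accepted from only S2.

No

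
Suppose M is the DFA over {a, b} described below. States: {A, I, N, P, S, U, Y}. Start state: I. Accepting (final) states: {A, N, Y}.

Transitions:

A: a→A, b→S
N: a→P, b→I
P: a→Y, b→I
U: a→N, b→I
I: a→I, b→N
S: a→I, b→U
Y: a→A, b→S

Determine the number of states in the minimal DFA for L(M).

Every state is reachable, so we keep all 7.
Start with accepting vs non-accepting: {A,N,Y} | {I,P,S,U}.
Split {A,N,Y} by δ(·,a) → {A,Y} and {N}.
On input a, block {I,P,S,U} splits into {I,S} and {P} and {U}.
Refine {I,S} on symbol b: members go to different blocks, giving {I} and {S}.
The partition is now stable with 6 blocks: {A,Y} | {I} | {N} | {P} | {U} | {S}.

6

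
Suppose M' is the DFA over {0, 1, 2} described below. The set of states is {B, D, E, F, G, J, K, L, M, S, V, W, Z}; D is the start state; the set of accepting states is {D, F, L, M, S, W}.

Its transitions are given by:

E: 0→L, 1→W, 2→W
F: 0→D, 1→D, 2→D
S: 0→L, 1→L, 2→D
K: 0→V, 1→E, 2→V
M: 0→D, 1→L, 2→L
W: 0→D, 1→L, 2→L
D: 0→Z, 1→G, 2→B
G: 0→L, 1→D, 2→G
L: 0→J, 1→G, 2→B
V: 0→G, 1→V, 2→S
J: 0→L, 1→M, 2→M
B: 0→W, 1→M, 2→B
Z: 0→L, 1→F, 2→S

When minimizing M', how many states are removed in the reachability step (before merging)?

3

No path from D leads to E, K, V; the other 10 states are all reachable.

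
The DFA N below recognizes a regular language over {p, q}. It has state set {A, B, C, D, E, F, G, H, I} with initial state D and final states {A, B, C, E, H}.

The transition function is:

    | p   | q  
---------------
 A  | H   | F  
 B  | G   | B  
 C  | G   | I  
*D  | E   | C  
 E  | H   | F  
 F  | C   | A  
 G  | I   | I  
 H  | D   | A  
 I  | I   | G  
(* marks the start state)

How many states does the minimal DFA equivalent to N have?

6

Reachable states from the start: {A,C,D,E,F,G,H,I}. Unreachable: {B} — drop them.
Initial partition by acceptance: {A,C,E,H} | {D,F,G,I}.
Refine {A,C,E,H} on symbol p: members go to different blocks, giving {A,E} and {C,H}.
Refine {D,F,G,I} on symbol p: members go to different blocks, giving {G,I} and {D} and {F}.
Refine {C,H} on symbol p: members go to different blocks, giving {C} and {H}.
The partition is now stable with 6 blocks: {A,E} | {G,I} | {C} | {D} | {F} | {H}.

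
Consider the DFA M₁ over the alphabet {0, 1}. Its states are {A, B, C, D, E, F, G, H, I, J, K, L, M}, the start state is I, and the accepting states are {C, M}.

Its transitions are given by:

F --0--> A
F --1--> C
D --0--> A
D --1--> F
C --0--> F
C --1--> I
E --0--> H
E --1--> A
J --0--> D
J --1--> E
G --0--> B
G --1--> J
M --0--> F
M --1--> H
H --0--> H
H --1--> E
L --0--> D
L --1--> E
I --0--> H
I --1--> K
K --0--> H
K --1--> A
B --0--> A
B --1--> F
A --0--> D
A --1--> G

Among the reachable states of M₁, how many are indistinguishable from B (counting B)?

States {L,M} cannot be reached from the start state, so discard them.
P0 = {C} | {A,B,D,E,F,G,H,I,J,K}.
Split {A,B,D,E,F,G,H,I,J,K} by δ(·,1) → {A,B,D,E,G,H,I,J,K} and {F}.
Refine {A,B,D,E,G,H,I,J,K} on symbol 1: members go to different blocks, giving {A,E,G,H,I,J,K} and {B,D}.
Split {A,E,G,H,I,J,K} by δ(·,0) → {E,H,I,K} and {A,G,J}.
On input 1, block {E,H,I,K} splits into {E,K} and {H,I}.
On input 1, block {A,G,J} splits into {A,G} and {J}.
Split {A,G} by δ(·,1) → {A} and {G}.
The partition is now stable with 8 blocks: {C} | {E,K} | {F} | {B,D} | {A} | {H,I} | {J} | {G}.
The equivalence class containing B is {B,D}, of size 2.

2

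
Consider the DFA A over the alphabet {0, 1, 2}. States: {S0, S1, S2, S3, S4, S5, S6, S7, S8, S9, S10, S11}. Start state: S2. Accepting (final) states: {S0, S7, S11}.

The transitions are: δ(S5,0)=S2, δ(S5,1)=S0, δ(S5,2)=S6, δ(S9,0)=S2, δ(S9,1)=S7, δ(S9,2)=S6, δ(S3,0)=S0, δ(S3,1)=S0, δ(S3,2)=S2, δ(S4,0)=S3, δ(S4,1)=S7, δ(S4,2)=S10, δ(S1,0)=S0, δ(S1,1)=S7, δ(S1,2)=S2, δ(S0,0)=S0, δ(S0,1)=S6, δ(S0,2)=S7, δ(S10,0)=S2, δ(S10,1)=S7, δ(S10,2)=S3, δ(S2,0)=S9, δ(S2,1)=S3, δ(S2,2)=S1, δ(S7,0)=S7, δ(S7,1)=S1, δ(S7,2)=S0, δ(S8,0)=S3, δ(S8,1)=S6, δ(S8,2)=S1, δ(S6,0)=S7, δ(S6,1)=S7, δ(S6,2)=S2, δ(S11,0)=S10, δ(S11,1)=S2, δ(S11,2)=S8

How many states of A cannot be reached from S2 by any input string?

No path from S2 leads to S4, S5, S8, S10, S11; the other 7 states are all reachable.

5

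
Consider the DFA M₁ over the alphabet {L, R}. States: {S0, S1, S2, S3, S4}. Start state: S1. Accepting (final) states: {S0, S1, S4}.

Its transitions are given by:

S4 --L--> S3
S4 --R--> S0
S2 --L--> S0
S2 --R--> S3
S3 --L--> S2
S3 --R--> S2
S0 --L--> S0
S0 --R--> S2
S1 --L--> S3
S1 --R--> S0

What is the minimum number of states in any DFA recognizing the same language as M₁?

4

Reachable states from the start: {S0,S1,S2,S3}. Unreachable: {S4} — drop them.
Start with accepting vs non-accepting: {S0,S1} | {S2,S3}.
On input L, block {S0,S1} splits into {S0} and {S1}.
Refine {S2,S3} on symbol L: members go to different blocks, giving {S2} and {S3}.
Stable partition: {S0} | {S2} | {S1} | {S3} — 4 equivalence classes.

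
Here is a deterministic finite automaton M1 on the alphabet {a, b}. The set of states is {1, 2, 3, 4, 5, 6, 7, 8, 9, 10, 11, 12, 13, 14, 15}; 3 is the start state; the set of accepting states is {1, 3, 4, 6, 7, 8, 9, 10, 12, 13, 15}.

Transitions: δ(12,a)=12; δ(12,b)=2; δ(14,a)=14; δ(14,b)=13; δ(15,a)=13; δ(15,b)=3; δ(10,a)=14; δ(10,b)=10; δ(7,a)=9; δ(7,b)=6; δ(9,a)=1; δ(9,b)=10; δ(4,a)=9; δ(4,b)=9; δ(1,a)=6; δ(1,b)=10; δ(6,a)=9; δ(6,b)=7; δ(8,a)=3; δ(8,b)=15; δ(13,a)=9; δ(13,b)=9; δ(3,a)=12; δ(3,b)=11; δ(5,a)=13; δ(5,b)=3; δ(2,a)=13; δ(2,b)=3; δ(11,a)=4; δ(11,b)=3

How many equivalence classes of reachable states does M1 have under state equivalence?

States {5,8,15} cannot be reached from the start state, so discard them.
P0 = {1,3,4,6,7,9,10,12,13} | {2,11,14}.
Split {1,3,4,6,7,9,10,12,13} by δ(·,a) → {1,3,4,6,7,9,12,13} and {10}.
Split {1,3,4,6,7,9,12,13} by δ(·,b) → {4,6,7,13} and {1,9} and {3,12}.
On input b, block {4,6,7,13} splits into {4,13} and {6,7}.
Split {2,11,14} by δ(·,a) → {2,11} and {14}.
On input a, block {1,9} splits into {1} and {9}.
Stable partition: {4,13} | {2,11} | {10} | {1} | {3,12} | {6,7} | {14} | {9} — 8 equivalence classes.

8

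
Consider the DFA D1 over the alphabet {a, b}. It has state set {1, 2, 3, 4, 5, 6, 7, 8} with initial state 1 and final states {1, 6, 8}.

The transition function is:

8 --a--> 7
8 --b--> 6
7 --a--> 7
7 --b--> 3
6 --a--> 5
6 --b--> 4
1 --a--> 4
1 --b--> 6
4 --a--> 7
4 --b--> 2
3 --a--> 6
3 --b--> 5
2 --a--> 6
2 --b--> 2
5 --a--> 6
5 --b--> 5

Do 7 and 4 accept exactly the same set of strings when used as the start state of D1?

Yes

Reachable states from the start: {1,2,3,4,5,6,7}. Unreachable: {8} — drop them.
Start with accepting vs non-accepting: {1,6} | {2,3,4,5,7}.
Split {1,6} by δ(·,b) → {1} and {6}.
On input a, block {2,3,4,5,7} splits into {2,3,5} and {4,7}.
The partition is now stable with 4 blocks: {1} | {2,3,5} | {6} | {4,7}.
7 and 4 lie in the same block of the stable partition, so they are equivalent — no string distinguishes them.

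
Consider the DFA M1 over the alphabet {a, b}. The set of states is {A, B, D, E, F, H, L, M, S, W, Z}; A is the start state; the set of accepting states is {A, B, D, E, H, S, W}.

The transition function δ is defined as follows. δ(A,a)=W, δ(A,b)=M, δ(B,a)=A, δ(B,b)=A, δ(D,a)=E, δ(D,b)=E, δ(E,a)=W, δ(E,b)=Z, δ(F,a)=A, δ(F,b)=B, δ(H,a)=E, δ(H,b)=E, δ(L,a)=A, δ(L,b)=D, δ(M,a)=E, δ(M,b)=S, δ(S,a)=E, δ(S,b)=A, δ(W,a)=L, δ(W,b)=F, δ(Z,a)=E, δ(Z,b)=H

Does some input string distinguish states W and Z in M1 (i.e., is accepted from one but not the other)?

All states are reachable from the start state.
Start with accepting vs non-accepting: {A,B,D,E,H,S,W} | {F,L,M,Z}.
Refine {A,B,D,E,H,S,W} on symbol a: members go to different blocks, giving {A,B,D,E,H,S} and {W}.
Split {A,B,D,E,H,S} by δ(·,a) → {B,D,H,S} and {A,E}.
No further refinement is possible. Final partition (4 blocks): {B,D,H,S} | {F,L,M,Z} | {W} | {A,E}.
W and Z end up in different blocks, so they are distinguishable. For instance, the string 'ε' is accepted from only W.

Yes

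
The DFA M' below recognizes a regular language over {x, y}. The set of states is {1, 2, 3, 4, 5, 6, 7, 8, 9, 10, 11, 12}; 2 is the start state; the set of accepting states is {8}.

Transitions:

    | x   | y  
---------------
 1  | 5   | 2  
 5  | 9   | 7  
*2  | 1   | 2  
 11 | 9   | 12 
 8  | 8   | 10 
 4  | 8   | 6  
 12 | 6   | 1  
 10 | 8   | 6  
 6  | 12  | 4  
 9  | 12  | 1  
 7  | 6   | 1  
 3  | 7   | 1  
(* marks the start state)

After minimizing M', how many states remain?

States {3,11} cannot be reached from the start state, so discard them.
Initial partition by acceptance: {8} | {1,2,4,5,6,7,9,10,12}.
On input x, block {1,2,4,5,6,7,9,10,12} splits into {1,2,5,6,7,9,12} and {4,10}.
Refine {1,2,5,6,7,9,12} on symbol y: members go to different blocks, giving {1,2,5,7,9,12} and {6}.
Refine {1,2,5,7,9,12} on symbol x: members go to different blocks, giving {1,2,5,9} and {7,12}.
On input x, block {1,2,5,9} splits into {1,2,5} and {9}.
Refine {1,2,5} on symbol x: members go to different blocks, giving {1,2} and {5}.
Split {1,2} by δ(·,x) → {1} and {2}.
Stable partition: {8} | {1} | {4,10} | {6} | {7,12} | {9} | {5} | {2} — 8 equivalence classes.

8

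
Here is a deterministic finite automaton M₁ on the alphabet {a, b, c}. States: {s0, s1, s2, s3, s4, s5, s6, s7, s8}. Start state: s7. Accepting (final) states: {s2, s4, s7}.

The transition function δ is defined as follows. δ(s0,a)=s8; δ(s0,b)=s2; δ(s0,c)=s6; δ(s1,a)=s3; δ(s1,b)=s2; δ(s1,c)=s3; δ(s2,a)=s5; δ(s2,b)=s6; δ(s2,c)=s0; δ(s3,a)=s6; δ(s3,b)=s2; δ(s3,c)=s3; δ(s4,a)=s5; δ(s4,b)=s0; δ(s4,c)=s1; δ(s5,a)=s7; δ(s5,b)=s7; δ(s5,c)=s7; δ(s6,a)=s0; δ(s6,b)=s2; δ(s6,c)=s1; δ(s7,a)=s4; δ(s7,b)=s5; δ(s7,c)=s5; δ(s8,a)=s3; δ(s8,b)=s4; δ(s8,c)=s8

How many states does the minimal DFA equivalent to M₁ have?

Every state is reachable, so we keep all 9.
Start with accepting vs non-accepting: {s2,s4,s7} | {s0,s1,s3,s5,s6,s8}.
On input a, block {s2,s4,s7} splits into {s2,s4} and {s7}.
On input a, block {s0,s1,s3,s5,s6,s8} splits into {s0,s1,s3,s6,s8} and {s5}.
Stable partition: {s2,s4} | {s0,s1,s3,s6,s8} | {s7} | {s5} — 4 equivalence classes.

4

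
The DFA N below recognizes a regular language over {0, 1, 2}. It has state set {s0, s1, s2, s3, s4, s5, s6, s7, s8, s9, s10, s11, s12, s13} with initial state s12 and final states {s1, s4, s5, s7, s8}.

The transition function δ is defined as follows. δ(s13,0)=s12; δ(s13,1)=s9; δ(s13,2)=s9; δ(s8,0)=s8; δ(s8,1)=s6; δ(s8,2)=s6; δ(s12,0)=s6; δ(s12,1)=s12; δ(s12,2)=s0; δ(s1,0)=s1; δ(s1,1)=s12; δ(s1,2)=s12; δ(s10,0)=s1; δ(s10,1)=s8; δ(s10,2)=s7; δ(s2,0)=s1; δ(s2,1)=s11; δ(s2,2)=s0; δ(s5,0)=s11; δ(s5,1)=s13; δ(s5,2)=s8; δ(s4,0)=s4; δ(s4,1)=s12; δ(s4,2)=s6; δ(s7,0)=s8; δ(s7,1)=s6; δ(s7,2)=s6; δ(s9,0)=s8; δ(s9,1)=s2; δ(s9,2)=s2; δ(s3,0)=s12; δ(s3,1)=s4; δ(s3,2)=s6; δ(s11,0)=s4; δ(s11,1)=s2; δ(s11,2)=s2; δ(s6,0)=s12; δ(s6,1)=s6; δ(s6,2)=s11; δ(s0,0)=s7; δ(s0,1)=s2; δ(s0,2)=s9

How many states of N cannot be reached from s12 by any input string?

4

BFS from s12 reaches {s0, s1, s2, s4, s6, s7, s8, s9, s11, s12}; the 4 state(s) s3, s5, s10, s13 are never visited.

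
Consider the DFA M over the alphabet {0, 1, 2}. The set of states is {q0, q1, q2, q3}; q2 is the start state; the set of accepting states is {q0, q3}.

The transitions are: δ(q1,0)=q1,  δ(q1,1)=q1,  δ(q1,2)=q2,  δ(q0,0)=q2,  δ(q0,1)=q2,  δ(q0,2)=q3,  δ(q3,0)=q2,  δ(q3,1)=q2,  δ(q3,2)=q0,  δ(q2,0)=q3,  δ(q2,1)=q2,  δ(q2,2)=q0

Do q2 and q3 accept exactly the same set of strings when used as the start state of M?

No

Reachable states from the start: {q0,q2,q3}. Unreachable: {q1} — drop them.
P0 = {q0,q3} | {q2}.
Stable partition: {q0,q3} | {q2} — 2 equivalence classes.
q2 and q3 end up in different blocks, so they are distinguishable. For instance, the string 'ε' is accepted from only q3.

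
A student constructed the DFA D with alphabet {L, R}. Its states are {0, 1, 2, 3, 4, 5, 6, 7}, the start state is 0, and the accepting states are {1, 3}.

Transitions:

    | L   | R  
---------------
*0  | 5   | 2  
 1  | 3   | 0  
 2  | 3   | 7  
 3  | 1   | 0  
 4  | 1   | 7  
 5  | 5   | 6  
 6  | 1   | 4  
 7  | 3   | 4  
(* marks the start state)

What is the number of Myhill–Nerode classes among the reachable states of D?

P0 = {1,3} | {0,2,4,5,6,7}.
Refine {0,2,4,5,6,7} on symbol L: members go to different blocks, giving {2,4,6,7} and {0,5}.
No further refinement is possible. Final partition (3 blocks): {1,3} | {2,4,6,7} | {0,5}.

3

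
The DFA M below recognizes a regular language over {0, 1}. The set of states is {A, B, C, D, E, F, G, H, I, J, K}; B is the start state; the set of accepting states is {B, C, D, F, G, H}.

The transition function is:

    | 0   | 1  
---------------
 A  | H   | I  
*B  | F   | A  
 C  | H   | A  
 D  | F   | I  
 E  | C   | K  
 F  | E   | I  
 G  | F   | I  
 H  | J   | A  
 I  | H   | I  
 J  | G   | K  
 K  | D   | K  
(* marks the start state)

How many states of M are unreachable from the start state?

0

A breadth-first search from the start state visits every state.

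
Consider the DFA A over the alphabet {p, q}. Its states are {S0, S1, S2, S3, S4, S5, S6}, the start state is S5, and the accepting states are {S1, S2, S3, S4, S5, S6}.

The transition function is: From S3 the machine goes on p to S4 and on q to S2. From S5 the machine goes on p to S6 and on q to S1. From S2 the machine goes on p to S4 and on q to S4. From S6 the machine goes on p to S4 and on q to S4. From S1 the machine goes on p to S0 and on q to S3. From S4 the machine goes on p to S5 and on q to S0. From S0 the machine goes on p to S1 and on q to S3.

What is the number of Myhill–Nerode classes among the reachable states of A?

Every state is reachable, so we keep all 7.
Start with accepting vs non-accepting: {S1,S2,S3,S4,S5,S6} | {S0}.
Split {S1,S2,S3,S4,S5,S6} by δ(·,p) → {S2,S3,S4,S5,S6} and {S1}.
Split {S2,S3,S4,S5,S6} by δ(·,q) → {S2,S3,S6} and {S4} and {S5}.
Split {S2,S3,S6} by δ(·,q) → {S2,S6} and {S3}.
No further refinement is possible. Final partition (6 blocks): {S2,S6} | {S0} | {S1} | {S4} | {S5} | {S3}.

6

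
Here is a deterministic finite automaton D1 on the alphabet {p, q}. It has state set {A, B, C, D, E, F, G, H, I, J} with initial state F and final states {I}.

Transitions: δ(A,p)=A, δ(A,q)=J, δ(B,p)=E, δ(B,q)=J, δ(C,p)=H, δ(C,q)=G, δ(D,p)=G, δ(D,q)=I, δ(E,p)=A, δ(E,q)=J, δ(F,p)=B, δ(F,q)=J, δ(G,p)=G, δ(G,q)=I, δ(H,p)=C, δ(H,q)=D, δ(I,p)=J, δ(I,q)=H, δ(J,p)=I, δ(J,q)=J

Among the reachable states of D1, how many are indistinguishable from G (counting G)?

2

Every state is reachable, so we keep all 10.
P0 = {I} | {A,B,C,D,E,F,G,H,J}.
On input p, block {A,B,C,D,E,F,G,H,J} splits into {A,B,C,D,E,F,G,H} and {J}.
Split {A,B,C,D,E,F,G,H} by δ(·,q) → {A,B,E,F} and {C,H} and {D,G}.
Stable partition: {I} | {A,B,E,F} | {J} | {C,H} | {D,G} — 5 equivalence classes.
The equivalence class containing G is {D,G}, of size 2.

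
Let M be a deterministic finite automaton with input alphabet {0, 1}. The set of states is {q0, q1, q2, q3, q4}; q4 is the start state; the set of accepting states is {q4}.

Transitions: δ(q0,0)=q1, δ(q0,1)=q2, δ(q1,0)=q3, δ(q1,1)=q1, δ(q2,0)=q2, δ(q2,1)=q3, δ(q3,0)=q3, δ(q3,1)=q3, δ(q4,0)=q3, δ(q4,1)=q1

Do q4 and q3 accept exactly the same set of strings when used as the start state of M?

No

States {q0,q2} cannot be reached from the start state, so discard them.
Start with accepting vs non-accepting: {q4} | {q1,q3}.
No further refinement is possible. Final partition (2 blocks): {q4} | {q1,q3}.
q4 and q3 end up in different blocks, so they are distinguishable. For instance, the string 'ε' is accepted from only q4.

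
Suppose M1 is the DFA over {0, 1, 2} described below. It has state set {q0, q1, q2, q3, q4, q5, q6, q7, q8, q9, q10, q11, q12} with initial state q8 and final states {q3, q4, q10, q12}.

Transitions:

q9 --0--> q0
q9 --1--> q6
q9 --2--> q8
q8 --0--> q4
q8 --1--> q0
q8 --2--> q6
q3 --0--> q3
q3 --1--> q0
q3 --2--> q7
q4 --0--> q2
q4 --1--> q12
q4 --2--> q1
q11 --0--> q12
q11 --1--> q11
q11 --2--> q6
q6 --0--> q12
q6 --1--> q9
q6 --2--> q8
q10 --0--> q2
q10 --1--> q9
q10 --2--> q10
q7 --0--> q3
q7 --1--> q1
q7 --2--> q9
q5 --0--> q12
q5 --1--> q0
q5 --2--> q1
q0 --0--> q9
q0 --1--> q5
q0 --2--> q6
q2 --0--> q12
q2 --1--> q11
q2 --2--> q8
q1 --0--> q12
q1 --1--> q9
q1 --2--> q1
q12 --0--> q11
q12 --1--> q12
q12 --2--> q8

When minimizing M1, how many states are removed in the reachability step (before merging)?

3

Starting at q8 and following transitions, the reachable set is {q0, q1, q2, q4, q5, q6, q8, q9, q11, q12}. That leaves q3, q7, q10 unreachable — 3 in total.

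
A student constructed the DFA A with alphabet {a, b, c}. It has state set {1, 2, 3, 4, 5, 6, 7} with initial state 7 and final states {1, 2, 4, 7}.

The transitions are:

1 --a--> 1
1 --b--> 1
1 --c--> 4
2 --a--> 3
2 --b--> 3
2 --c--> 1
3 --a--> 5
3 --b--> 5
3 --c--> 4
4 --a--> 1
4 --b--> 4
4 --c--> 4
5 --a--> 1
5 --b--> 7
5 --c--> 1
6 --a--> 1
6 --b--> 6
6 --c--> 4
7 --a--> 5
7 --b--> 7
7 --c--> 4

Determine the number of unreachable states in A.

3

No path from 7 leads to 2, 3, 6; the other 4 states are all reachable.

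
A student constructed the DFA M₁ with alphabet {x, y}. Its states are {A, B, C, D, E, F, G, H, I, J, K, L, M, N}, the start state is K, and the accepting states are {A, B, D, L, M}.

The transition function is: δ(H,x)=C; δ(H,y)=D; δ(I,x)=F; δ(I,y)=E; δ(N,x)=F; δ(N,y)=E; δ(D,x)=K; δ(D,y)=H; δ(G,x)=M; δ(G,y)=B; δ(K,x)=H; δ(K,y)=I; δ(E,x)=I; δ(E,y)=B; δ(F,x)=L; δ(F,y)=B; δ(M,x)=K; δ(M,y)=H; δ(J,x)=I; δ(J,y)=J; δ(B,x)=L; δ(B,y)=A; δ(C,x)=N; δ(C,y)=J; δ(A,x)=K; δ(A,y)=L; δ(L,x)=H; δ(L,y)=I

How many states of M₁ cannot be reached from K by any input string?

2

BFS from K reaches {A, B, C, D, E, F, H, I, J, K, L, N}; the 2 state(s) G, M are never visited.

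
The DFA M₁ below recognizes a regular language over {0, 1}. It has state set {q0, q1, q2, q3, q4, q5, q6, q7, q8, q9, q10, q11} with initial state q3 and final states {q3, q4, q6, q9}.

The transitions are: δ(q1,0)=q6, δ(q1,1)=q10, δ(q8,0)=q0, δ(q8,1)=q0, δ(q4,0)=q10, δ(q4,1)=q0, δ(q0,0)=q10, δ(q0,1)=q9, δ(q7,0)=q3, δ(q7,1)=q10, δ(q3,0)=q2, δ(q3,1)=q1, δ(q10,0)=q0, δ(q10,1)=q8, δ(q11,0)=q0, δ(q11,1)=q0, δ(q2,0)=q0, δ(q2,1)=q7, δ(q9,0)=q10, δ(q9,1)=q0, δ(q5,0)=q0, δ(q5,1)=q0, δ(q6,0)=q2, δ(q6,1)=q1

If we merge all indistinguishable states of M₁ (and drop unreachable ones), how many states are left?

7

Reachable states from the start: {q0,q1,q2,q3,q6,q7,q8,q9,q10}. Unreachable: {q4,q5,q11} — drop them.
Start with accepting vs non-accepting: {q3,q6,q9} | {q0,q1,q2,q7,q8,q10}.
Refine {q0,q1,q2,q7,q8,q10} on symbol 0: members go to different blocks, giving {q0,q2,q8,q10} and {q1,q7}.
Split {q3,q6,q9} by δ(·,1) → {q3,q6} and {q9}.
On input 1, block {q0,q2,q8,q10} splits into {q8,q10} and {q0} and {q2}.
On input 1, block {q8,q10} splits into {q8} and {q10}.
The partition is now stable with 7 blocks: {q3,q6} | {q8} | {q1,q7} | {q9} | {q0} | {q2} | {q10}.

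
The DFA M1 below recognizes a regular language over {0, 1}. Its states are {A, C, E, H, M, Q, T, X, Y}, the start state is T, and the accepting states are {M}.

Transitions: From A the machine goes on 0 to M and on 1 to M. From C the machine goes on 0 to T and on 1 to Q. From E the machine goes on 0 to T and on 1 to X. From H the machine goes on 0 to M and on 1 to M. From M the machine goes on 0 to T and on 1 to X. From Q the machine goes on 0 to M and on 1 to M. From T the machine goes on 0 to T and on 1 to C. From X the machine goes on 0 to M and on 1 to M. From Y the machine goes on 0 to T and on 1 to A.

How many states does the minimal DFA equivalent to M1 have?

4

States {A,E,H,Y} cannot be reached from the start state, so discard them.
P0 = {M} | {C,Q,T,X}.
Split {C,Q,T,X} by δ(·,0) → {C,T} and {Q,X}.
Refine {C,T} on symbol 1: members go to different blocks, giving {T} and {C}.
No further refinement is possible. Final partition (4 blocks): {M} | {T} | {Q,X} | {C}.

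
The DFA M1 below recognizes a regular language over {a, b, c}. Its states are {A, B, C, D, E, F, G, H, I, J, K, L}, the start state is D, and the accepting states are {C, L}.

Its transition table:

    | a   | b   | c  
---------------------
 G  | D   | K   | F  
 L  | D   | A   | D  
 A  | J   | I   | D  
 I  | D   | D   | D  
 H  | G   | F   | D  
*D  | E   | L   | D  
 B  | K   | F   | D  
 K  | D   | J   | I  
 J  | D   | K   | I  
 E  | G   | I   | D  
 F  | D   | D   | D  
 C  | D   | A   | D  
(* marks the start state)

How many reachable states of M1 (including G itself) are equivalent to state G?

States {B,C,H} cannot be reached from the start state, so discard them.
Start with accepting vs non-accepting: {L} | {A,D,E,F,G,I,J,K}.
Split {A,D,E,F,G,I,J,K} by δ(·,b) → {A,E,F,G,I,J,K} and {D}.
On input a, block {A,E,F,G,I,J,K} splits into {F,G,I,J,K} and {A,E}.
Refine {F,G,I,J,K} on symbol b: members go to different blocks, giving {G,J,K} and {F,I}.
The partition is now stable with 5 blocks: {L} | {G,J,K} | {D} | {A,E} | {F,I}.
The equivalence class containing G is {G,J,K}, of size 3.

3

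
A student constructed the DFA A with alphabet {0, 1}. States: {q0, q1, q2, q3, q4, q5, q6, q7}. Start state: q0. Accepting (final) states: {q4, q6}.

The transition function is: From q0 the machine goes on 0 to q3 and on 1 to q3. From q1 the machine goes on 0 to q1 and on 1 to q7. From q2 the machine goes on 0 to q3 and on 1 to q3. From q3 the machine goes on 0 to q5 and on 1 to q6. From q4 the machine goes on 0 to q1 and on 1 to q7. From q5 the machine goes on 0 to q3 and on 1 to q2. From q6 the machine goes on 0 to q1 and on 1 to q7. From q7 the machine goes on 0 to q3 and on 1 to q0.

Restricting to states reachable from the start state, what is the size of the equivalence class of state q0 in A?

2

First remove the unreachable states {q4}; 7 states remain.
Initial partition by acceptance: {q6} | {q0,q1,q2,q3,q5,q7}.
Split {q0,q1,q2,q3,q5,q7} by δ(·,1) → {q0,q1,q2,q5,q7} and {q3}.
Refine {q0,q1,q2,q5,q7} on symbol 0: members go to different blocks, giving {q0,q2,q5,q7} and {q1}.
Split {q0,q2,q5,q7} by δ(·,1) → {q0,q2} and {q5,q7}.
Stable partition: {q6} | {q0,q2} | {q3} | {q1} | {q5,q7} — 5 equivalence classes.
State q0 belongs to the block {q0,q2}, which has 2 states.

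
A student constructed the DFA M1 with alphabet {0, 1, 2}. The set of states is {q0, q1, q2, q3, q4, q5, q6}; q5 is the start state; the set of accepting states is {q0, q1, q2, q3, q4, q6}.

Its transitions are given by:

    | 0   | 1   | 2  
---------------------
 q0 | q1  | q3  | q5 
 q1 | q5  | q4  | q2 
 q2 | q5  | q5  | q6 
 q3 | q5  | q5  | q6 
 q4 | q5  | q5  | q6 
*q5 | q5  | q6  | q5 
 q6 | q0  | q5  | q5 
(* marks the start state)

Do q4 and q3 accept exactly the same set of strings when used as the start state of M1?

Yes

All states are reachable from the start state.
Start with accepting vs non-accepting: {q0,q1,q2,q3,q4,q6} | {q5}.
Refine {q0,q1,q2,q3,q4,q6} on symbol 0: members go to different blocks, giving {q1,q2,q3,q4} and {q0,q6}.
On input 1, block {q1,q2,q3,q4} splits into {q2,q3,q4} and {q1}.
Refine {q0,q6} on symbol 0: members go to different blocks, giving {q0} and {q6}.
The partition is now stable with 5 blocks: {q2,q3,q4} | {q5} | {q0} | {q1} | {q6}.
q4 and q3 lie in the same block of the stable partition, so they are equivalent — no string distinguishes them.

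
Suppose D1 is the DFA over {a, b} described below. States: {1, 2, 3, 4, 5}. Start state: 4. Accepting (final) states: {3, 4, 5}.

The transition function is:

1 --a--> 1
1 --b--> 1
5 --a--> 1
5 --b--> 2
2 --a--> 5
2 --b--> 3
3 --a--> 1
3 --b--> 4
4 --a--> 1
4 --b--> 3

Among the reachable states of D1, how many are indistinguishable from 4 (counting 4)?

First remove the unreachable states {2,5}; 3 states remain.
Start with accepting vs non-accepting: {3,4} | {1}.
No further refinement is possible. Final partition (2 blocks): {3,4} | {1}.
The equivalence class containing 4 is {3,4}, of size 2.

2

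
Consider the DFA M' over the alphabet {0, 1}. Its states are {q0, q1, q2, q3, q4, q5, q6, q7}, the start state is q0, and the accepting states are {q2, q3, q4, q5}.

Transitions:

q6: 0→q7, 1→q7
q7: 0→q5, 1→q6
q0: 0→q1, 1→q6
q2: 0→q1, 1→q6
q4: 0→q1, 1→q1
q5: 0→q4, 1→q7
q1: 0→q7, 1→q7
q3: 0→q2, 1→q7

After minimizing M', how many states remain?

5

First remove the unreachable states {q2,q3}; 6 states remain.
Initial partition by acceptance: {q4,q5} | {q0,q1,q6,q7}.
Refine {q4,q5} on symbol 0: members go to different blocks, giving {q4} and {q5}.
Refine {q0,q1,q6,q7} on symbol 0: members go to different blocks, giving {q0,q1,q6} and {q7}.
Split {q0,q1,q6} by δ(·,0) → {q1,q6} and {q0}.
No further refinement is possible. Final partition (5 blocks): {q4} | {q1,q6} | {q5} | {q7} | {q0}.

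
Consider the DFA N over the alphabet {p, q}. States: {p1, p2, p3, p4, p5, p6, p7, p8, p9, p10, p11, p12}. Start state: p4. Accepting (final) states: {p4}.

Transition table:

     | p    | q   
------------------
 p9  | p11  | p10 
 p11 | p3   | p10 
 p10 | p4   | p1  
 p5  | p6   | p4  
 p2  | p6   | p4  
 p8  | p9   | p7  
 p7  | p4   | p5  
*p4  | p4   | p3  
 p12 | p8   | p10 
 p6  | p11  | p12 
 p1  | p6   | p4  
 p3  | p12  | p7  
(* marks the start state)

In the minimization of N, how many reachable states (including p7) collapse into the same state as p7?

2

States {p2} cannot be reached from the start state, so discard them.
Initial partition by acceptance: {p4} | {p1,p3,p5,p6,p7,p8,p9,p10,p11,p12}.
Refine {p1,p3,p5,p6,p7,p8,p9,p10,p11,p12} on symbol p: members go to different blocks, giving {p1,p3,p5,p6,p8,p9,p11,p12} and {p7,p10}.
Refine {p1,p3,p5,p6,p8,p9,p11,p12} on symbol q: members go to different blocks, giving {p3,p8,p9,p11,p12} and {p1,p5} and {p6}.
The partition is now stable with 5 blocks: {p4} | {p3,p8,p9,p11,p12} | {p7,p10} | {p1,p5} | {p6}.
The equivalence class containing p7 is {p7,p10}, of size 2.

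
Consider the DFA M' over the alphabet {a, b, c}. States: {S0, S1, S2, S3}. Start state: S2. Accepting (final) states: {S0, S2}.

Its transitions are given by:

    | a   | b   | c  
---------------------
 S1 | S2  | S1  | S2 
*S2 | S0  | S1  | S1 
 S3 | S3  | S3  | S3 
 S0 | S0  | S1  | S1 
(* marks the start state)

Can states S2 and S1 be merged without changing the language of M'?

No

Reachable states from the start: {S0,S1,S2}. Unreachable: {S3} — drop them.
Start with accepting vs non-accepting: {S0,S2} | {S1}.
The partition is now stable with 2 blocks: {S0,S2} | {S1}.
S2 and S1 end up in different blocks, so they are distinguishable. For instance, the string 'ε' is accepted from only S2.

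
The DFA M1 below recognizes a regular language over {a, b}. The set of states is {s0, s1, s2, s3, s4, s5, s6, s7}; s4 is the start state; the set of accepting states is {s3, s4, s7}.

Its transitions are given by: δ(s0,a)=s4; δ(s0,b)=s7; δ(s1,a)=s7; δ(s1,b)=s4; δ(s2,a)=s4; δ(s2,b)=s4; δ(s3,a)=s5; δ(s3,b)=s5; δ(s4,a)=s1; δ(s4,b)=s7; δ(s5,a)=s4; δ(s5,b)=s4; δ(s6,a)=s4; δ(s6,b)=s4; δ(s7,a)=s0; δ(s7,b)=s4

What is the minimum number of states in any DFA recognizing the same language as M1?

States {s2,s3,s5,s6} cannot be reached from the start state, so discard them.
P0 = {s4,s7} | {s0,s1}.
The partition is now stable with 2 blocks: {s4,s7} | {s0,s1}.

2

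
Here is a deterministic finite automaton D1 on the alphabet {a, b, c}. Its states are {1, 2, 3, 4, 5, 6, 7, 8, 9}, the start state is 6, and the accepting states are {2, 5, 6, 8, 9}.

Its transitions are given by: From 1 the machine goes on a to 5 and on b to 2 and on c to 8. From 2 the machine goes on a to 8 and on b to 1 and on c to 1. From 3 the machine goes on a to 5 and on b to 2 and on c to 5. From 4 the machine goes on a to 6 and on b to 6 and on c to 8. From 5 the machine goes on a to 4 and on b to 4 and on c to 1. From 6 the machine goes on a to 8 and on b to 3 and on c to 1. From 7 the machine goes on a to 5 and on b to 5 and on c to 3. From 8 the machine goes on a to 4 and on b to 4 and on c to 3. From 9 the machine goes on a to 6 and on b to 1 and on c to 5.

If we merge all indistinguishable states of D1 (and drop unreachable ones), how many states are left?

States {7,9} cannot be reached from the start state, so discard them.
Initial partition by acceptance: {2,5,6,8} | {1,3,4}.
On input a, block {2,5,6,8} splits into {2,6} and {5,8}.
Split {1,3,4} by δ(·,a) → {1,3} and {4}.
No further refinement is possible. Final partition (4 blocks): {2,6} | {1,3} | {5,8} | {4}.

4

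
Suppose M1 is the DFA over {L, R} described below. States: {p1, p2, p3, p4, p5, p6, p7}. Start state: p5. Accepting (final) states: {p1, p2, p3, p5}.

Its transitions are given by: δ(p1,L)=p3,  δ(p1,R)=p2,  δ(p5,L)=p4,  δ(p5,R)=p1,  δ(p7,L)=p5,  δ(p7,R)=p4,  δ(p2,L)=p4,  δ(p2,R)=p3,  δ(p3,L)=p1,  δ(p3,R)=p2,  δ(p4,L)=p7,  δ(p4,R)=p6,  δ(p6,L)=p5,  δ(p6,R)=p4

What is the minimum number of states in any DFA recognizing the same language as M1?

4

All states are reachable from the start state.
Start with accepting vs non-accepting: {p1,p2,p3,p5} | {p4,p6,p7}.
Split {p1,p2,p3,p5} by δ(·,L) → {p1,p3} and {p2,p5}.
Refine {p4,p6,p7} on symbol L: members go to different blocks, giving {p6,p7} and {p4}.
No further refinement is possible. Final partition (4 blocks): {p1,p3} | {p6,p7} | {p2,p5} | {p4}.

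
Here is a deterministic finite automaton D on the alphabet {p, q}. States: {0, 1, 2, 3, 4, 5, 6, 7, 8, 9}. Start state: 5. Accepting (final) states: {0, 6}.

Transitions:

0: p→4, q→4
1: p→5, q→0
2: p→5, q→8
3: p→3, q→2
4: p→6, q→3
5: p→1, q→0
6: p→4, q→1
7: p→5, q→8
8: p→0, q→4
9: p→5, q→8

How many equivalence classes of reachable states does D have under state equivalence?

Reachable states from the start: {0,1,2,3,4,5,6,8}. Unreachable: {7,9} — drop them.
Initial partition by acceptance: {0,6} | {1,2,3,4,5,8}.
On input p, block {1,2,3,4,5,8} splits into {1,2,3,5} and {4,8}.
Refine {0,6} on symbol q: members go to different blocks, giving {0} and {6}.
On input q, block {1,2,3,5} splits into {1,5} and {2} and {3}.
Refine {4,8} on symbol p: members go to different blocks, giving {4} and {8}.
The partition is now stable with 7 blocks: {0} | {1,5} | {4} | {6} | {2} | {3} | {8}.

7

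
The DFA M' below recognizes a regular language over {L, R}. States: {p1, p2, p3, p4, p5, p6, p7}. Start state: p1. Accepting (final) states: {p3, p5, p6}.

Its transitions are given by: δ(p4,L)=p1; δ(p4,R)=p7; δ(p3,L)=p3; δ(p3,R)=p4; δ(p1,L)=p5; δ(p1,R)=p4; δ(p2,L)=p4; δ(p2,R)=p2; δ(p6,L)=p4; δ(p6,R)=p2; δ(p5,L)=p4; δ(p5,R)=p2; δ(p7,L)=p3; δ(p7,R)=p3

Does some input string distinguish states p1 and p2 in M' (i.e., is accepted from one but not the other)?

States {p6} cannot be reached from the start state, so discard them.
Start with accepting vs non-accepting: {p3,p5} | {p1,p2,p4,p7}.
Refine {p3,p5} on symbol L: members go to different blocks, giving {p3} and {p5}.
Refine {p1,p2,p4,p7} on symbol L: members go to different blocks, giving {p2,p4} and {p1} and {p7}.
On input L, block {p2,p4} splits into {p2} and {p4}.
Stable partition: {p3} | {p2} | {p5} | {p1} | {p7} | {p4} — 6 equivalence classes.
p1 and p2 end up in different blocks, so they are distinguishable. For instance, the string 'L' is accepted from only p1.

Yes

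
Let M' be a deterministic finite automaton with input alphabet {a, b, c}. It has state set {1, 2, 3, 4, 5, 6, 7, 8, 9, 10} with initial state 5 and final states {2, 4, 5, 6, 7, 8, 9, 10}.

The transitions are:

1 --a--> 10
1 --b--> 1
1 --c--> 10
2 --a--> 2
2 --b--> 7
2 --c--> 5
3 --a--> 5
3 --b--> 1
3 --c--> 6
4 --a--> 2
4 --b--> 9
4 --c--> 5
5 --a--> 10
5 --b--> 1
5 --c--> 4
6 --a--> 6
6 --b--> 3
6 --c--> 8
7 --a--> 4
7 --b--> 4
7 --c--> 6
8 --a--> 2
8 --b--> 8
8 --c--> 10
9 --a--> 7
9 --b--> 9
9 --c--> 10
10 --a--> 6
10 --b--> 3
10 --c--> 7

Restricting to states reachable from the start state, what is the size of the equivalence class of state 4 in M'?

5

All states are reachable from the start state.
Initial partition by acceptance: {2,4,5,6,7,8,9,10} | {1,3}.
On input b, block {2,4,5,6,7,8,9,10} splits into {2,4,7,8,9} and {5,6,10}.
No further refinement is possible. Final partition (3 blocks): {2,4,7,8,9} | {1,3} | {5,6,10}.
State 4 belongs to the block {2,4,7,8,9}, which has 5 states.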